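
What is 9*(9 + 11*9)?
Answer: 972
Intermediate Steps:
9*(9 + 11*9) = 9*(9 + 99) = 9*108 = 972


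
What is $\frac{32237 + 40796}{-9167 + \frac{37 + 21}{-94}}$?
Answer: $- \frac{3432551}{430878} \approx -7.9664$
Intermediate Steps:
$\frac{32237 + 40796}{-9167 + \frac{37 + 21}{-94}} = \frac{73033}{-9167 - \frac{29}{47}} = \frac{73033}{- \frac{430878}{47}} = 73033 \left(- \frac{47}{430878}\right) = - \frac{3432551}{430878}$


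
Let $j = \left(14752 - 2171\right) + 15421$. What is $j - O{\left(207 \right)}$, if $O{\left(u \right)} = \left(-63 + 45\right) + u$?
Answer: $27813$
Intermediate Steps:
$O{\left(u \right)} = -18 + u$
$j = 28002$ ($j = 12581 + 15421 = 28002$)
$j - O{\left(207 \right)} = 28002 - \left(-18 + 207\right) = 28002 - 189 = 27813$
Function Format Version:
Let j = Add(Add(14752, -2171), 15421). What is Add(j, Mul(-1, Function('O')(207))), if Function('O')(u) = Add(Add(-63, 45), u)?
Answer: 27813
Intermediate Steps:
Function('O')(u) = Add(-18, u)
j = 28002 (j = Add(12581, 15421) = 28002)
Add(j, Mul(-1, Function('O')(207))) = Add(28002, Mul(-1, Add(-18, 207))) = Add(28002, Mul(-1, 189)) = Add(28002, -189) = 27813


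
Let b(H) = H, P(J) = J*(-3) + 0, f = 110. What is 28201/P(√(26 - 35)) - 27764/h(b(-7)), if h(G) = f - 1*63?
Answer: -27764/47 + 28201*I/9 ≈ -590.72 + 3133.4*I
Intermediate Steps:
P(J) = -3*J (P(J) = -3*J + 0 = -3*J)
h(G) = 47 (h(G) = 110 - 1*63 = 110 - 63 = 47)
28201/P(√(26 - 35)) - 27764/h(b(-7)) = 28201/((-3*√(26 - 35))) - 27764/47 = 28201/((-9*I)) - 27764*1/47 = 28201/((-9*I)) - 27764/47 = 28201*(I/9) - 27764/47 = 28201*I/9 - 27764/47 = -27764/47 + 28201*I/9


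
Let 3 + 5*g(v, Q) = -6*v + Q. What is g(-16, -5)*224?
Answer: 19712/5 ≈ 3942.4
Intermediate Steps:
g(v, Q) = -3/5 - 6*v/5 + Q/5 (g(v, Q) = -3/5 + (-6*v + Q)/5 = -3/5 + (Q - 6*v)/5 = -3/5 + (-6*v/5 + Q/5) = -3/5 - 6*v/5 + Q/5)
g(-16, -5)*224 = (-3/5 - 6/5*(-16) + (1/5)*(-5))*224 = (-3/5 + 96/5 - 1)*224 = (88/5)*224 = 19712/5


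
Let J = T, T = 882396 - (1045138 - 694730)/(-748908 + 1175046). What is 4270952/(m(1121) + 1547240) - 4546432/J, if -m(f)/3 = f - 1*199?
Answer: -43321969015438172/18148636936176805 ≈ -2.3871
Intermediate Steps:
m(f) = 597 - 3*f (m(f) = -3*(f - 1*199) = -3*(f - 199) = -3*(-199 + f) = 597 - 3*f)
T = 188011058120/213069 (T = 882396 - 350408/426138 = 882396 - 1*175204/213069 = 882396 - 175204/213069 = 188011058120/213069 ≈ 8.8240e+5)
J = 188011058120/213069 ≈ 8.8240e+5
4270952/(m(1121) + 1547240) - 4546432/J = 4270952/((597 - 3*1121) + 1547240) - 4546432/188011058120/213069 = 4270952/((597 - 3363) + 1547240) - 4546432*213069/188011058120 = 4270952/(-2766 + 1547240) - 121087964976/23501382265 = 4270952/1544474 - 121087964976/23501382265 = 4270952*(1/1544474) - 121087964976/23501382265 = 2135476/772237 - 121087964976/23501382265 = -43321969015438172/18148636936176805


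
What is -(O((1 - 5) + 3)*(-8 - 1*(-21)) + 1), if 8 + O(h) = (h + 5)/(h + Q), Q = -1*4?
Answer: 567/5 ≈ 113.40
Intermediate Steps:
Q = -4
O(h) = -8 + (5 + h)/(-4 + h) (O(h) = -8 + (h + 5)/(h - 4) = -8 + (5 + h)/(-4 + h))
-(O((1 - 5) + 3)*(-8 - 1*(-21)) + 1) = -(((37 - 7*((1 - 5) + 3))/(-4 + ((1 - 5) + 3)))*(-8 - 1*(-21)) + 1) = -(((37 - 7*(-4 + 3))/(-4 + (-4 + 3)))*(-8 + 21) + 1) = -(((37 - 7*(-1))/(-4 - 1))*13 + 1) = -(((37 + 7)/(-5))*13 + 1) = -(-⅕*44*13 + 1) = -(-44/5*13 + 1) = -(-572/5 + 1) = -1*(-567/5) = 567/5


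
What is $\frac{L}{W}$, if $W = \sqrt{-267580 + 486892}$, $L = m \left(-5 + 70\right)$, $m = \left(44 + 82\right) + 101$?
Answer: $\frac{14755 \sqrt{1523}}{18276} \approx 31.507$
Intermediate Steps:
$m = 227$ ($m = 126 + 101 = 227$)
$L = 14755$ ($L = 227 \left(-5 + 70\right) = 227 \cdot 65 = 14755$)
$W = 12 \sqrt{1523}$ ($W = \sqrt{219312} = 12 \sqrt{1523} \approx 468.31$)
$\frac{L}{W} = \frac{14755}{12 \sqrt{1523}} = 14755 \frac{\sqrt{1523}}{18276} = \frac{14755 \sqrt{1523}}{18276}$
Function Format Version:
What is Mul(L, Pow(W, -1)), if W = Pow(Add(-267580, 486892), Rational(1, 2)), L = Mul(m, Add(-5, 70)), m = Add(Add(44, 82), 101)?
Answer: Mul(Rational(14755, 18276), Pow(1523, Rational(1, 2))) ≈ 31.507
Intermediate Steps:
m = 227 (m = Add(126, 101) = 227)
L = 14755 (L = Mul(227, Add(-5, 70)) = Mul(227, 65) = 14755)
W = Mul(12, Pow(1523, Rational(1, 2))) (W = Pow(219312, Rational(1, 2)) = Mul(12, Pow(1523, Rational(1, 2))) ≈ 468.31)
Mul(L, Pow(W, -1)) = Mul(14755, Pow(Mul(12, Pow(1523, Rational(1, 2))), -1)) = Mul(14755, Mul(Rational(1, 18276), Pow(1523, Rational(1, 2)))) = Mul(Rational(14755, 18276), Pow(1523, Rational(1, 2)))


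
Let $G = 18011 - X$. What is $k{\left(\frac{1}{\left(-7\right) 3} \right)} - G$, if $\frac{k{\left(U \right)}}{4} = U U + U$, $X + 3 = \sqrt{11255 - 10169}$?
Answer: $- \frac{7944254}{441} + \sqrt{1086} \approx -17981.0$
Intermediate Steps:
$X = -3 + \sqrt{1086}$ ($X = -3 + \sqrt{11255 - 10169} = -3 + \sqrt{1086} \approx 29.955$)
$G = 18014 - \sqrt{1086}$ ($G = 18011 - \left(-3 + \sqrt{1086}\right) = 18011 + \left(3 - \sqrt{1086}\right) = 18014 - \sqrt{1086} \approx 17981.0$)
$k{\left(U \right)} = 4 U + 4 U^{2}$ ($k{\left(U \right)} = 4 \left(U U + U\right) = 4 \left(U^{2} + U\right) = 4 \left(U + U^{2}\right) = 4 U + 4 U^{2}$)
$k{\left(\frac{1}{\left(-7\right) 3} \right)} - G = \frac{4 \left(1 + \frac{1}{\left(-7\right) 3}\right)}{\left(-7\right) 3} - \left(18014 - \sqrt{1086}\right) = \frac{4 \left(1 + \frac{1}{-21}\right)}{-21} - \left(18014 - \sqrt{1086}\right) = 4 \left(- \frac{1}{21}\right) \left(1 - \frac{1}{21}\right) - \left(18014 - \sqrt{1086}\right) = 4 \left(- \frac{1}{21}\right) \frac{20}{21} - \left(18014 - \sqrt{1086}\right) = - \frac{80}{441} - \left(18014 - \sqrt{1086}\right) = - \frac{7944254}{441} + \sqrt{1086}$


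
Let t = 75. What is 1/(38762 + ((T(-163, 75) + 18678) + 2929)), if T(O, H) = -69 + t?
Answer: 1/60375 ≈ 1.6563e-5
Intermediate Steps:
T(O, H) = 6 (T(O, H) = -69 + 75 = 6)
1/(38762 + ((T(-163, 75) + 18678) + 2929)) = 1/(38762 + ((6 + 18678) + 2929)) = 1/(38762 + (18684 + 2929)) = 1/(38762 + 21613) = 1/60375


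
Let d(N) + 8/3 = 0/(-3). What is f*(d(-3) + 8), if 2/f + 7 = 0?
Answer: -32/21 ≈ -1.5238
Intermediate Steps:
f = -2/7 (f = 2/(-7 + 0) = 2/(-7) = 2*(-⅐) = -2/7 ≈ -0.28571)
d(N) = -8/3 (d(N) = -8/3 + 0/(-3) = -8/3 + 0*(-⅓) = -8/3 + 0 = -8/3)
f*(d(-3) + 8) = -2*(-8/3 + 8)/7 = -2/7*16/3 = -32/21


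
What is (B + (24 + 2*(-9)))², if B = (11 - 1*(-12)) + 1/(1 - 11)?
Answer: 83521/100 ≈ 835.21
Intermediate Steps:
B = 229/10 (B = (11 + 12) + 1/(-10) = 23 - ⅒ = 229/10 ≈ 22.900)
(B + (24 + 2*(-9)))² = (229/10 + (24 + 2*(-9)))² = (229/10 + (24 - 18))² = (229/10 + 6)² = (289/10)² = 83521/100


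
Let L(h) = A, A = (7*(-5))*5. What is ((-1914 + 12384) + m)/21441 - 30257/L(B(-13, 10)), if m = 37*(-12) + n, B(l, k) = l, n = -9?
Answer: 30975872/178675 ≈ 173.36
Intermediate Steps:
m = -453 (m = 37*(-12) - 9 = -444 - 9 = -453)
A = -175 (A = -35*5 = -175)
L(h) = -175
((-1914 + 12384) + m)/21441 - 30257/L(B(-13, 10)) = ((-1914 + 12384) - 453)/21441 - 30257/(-175) = (10470 - 453)*(1/21441) - 30257*(-1/175) = 10017*(1/21441) + 30257/175 = 477/1021 + 30257/175 = 30975872/178675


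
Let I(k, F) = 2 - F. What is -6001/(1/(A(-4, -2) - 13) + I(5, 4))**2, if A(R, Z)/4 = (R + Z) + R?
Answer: -16856809/11449 ≈ -1472.3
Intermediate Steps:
A(R, Z) = 4*Z + 8*R (A(R, Z) = 4*((R + Z) + R) = 4*(Z + 2*R) = 4*Z + 8*R)
-6001/(1/(A(-4, -2) - 13) + I(5, 4))**2 = -6001/(1/((4*(-2) + 8*(-4)) - 13) + (2 - 1*4))**2 = -6001/(1/((-8 - 32) - 13) + (2 - 4))**2 = -6001/(1/(-40 - 13) - 2)**2 = -6001/(1/(-53) - 2)**2 = -6001/(-1/53 - 2)**2 = -6001/((-107/53)**2) = -6001/11449/2809 = -6001*2809/11449 = -16856809/11449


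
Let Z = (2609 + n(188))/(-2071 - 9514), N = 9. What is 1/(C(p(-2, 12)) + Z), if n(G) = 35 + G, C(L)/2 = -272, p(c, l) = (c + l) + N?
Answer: -11585/6305072 ≈ -0.0018374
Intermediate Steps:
p(c, l) = 9 + c + l (p(c, l) = (c + l) + 9 = 9 + c + l)
C(L) = -544 (C(L) = 2*(-272) = -544)
Z = -2832/11585 (Z = (2609 + (35 + 188))/(-2071 - 9514) = (2609 + 223)/(-11585) = 2832*(-1/11585) = -2832/11585 ≈ -0.24445)
1/(C(p(-2, 12)) + Z) = 1/(-544 - 2832/11585) = 1/(-6305072/11585) = -11585/6305072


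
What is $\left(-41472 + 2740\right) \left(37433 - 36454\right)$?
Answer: $-37918628$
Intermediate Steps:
$\left(-41472 + 2740\right) \left(37433 - 36454\right) = \left(-38732\right) 979 = -37918628$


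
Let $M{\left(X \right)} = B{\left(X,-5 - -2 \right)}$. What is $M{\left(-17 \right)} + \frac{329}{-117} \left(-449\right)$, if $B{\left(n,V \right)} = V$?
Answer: $\frac{147370}{117} \approx 1259.6$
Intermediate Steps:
$M{\left(X \right)} = -3$ ($M{\left(X \right)} = -5 - -2 = -5 + 2 = -3$)
$M{\left(-17 \right)} + \frac{329}{-117} \left(-449\right) = -3 + \frac{329}{-117} \left(-449\right) = -3 + 329 \left(- \frac{1}{117}\right) \left(-449\right) = -3 - - \frac{147721}{117} = -3 + \frac{147721}{117} = \frac{147370}{117}$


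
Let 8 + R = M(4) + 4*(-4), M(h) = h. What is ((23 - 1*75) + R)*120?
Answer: -8640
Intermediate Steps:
R = -20 (R = -8 + (4 + 4*(-4)) = -8 + (4 - 16) = -8 - 12 = -20)
((23 - 1*75) + R)*120 = ((23 - 1*75) - 20)*120 = ((23 - 75) - 20)*120 = (-52 - 20)*120 = -72*120 = -8640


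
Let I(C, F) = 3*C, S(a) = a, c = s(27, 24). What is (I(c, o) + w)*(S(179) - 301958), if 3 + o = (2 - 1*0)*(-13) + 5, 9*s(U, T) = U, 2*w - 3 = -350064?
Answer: 105635626497/2 ≈ 5.2818e+10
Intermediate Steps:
w = -350061/2 (w = 3/2 + (½)*(-350064) = 3/2 - 175032 = -350061/2 ≈ -1.7503e+5)
s(U, T) = U/9
c = 3 (c = (⅑)*27 = 3)
o = -24 (o = -3 + ((2 - 1*0)*(-13) + 5) = -3 + ((2 + 0)*(-13) + 5) = -3 + (2*(-13) + 5) = -3 + (-26 + 5) = -3 - 21 = -24)
(I(c, o) + w)*(S(179) - 301958) = (3*3 - 350061/2)*(179 - 301958) = (9 - 350061/2)*(-301779) = -350043/2*(-301779) = 105635626497/2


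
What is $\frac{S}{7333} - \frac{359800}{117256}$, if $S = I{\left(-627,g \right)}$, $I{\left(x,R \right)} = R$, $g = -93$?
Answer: $- \frac{331164776}{107479781} \approx -3.0812$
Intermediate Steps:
$S = -93$
$\frac{S}{7333} - \frac{359800}{117256} = - \frac{93}{7333} - \frac{359800}{117256} = \left(-93\right) \frac{1}{7333} - \frac{44975}{14657} = - \frac{93}{7333} - \frac{44975}{14657} = - \frac{331164776}{107479781}$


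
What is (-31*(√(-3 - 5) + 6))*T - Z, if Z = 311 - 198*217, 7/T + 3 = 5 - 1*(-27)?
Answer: 1235693/29 - 434*I*√2/29 ≈ 42610.0 - 21.164*I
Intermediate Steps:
T = 7/29 (T = 7/(-3 + (5 - 1*(-27))) = 7/(-3 + (5 + 27)) = 7/(-3 + 32) = 7/29 ≈ 0.24138)
Z = -42655 (Z = 311 - 42966 = -42655)
(-31*(√(-3 - 5) + 6))*T - Z = -31*(√(-3 - 5) + 6)*(7/29) - 1*(-42655) = -31*(√(-8) + 6)*(7/29) + 42655 = -31*(2*I*√2 + 6)*(7/29) + 42655 = -31*(6 + 2*I*√2)*(7/29) + 42655 = (-186 - 62*I*√2)*(7/29) + 42655 = (-1302/29 - 434*I*√2/29) + 42655 = 1235693/29 - 434*I*√2/29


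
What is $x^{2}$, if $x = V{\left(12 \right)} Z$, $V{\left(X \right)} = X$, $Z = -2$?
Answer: $576$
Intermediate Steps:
$x = -24$ ($x = 12 \left(-2\right) = -24$)
$x^{2} = \left(-24\right)^{2} = 576$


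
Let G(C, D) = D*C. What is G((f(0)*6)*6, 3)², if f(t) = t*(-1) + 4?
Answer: 186624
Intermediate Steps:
f(t) = 4 - t (f(t) = -t + 4 = 4 - t)
G(C, D) = C*D
G((f(0)*6)*6, 3)² = ((((4 - 1*0)*6)*6)*3)² = ((((4 + 0)*6)*6)*3)² = (((4*6)*6)*3)² = ((24*6)*3)² = (144*3)² = 432² = 186624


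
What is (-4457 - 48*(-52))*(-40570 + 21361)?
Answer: 37668849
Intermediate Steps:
(-4457 - 48*(-52))*(-40570 + 21361) = (-4457 + 2496)*(-19209) = -1961*(-19209) = 37668849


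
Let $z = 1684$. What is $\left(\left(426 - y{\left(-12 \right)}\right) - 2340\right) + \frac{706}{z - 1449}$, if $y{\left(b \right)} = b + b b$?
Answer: $- \frac{480104}{235} \approx -2043.0$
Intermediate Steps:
$y{\left(b \right)} = b + b^{2}$
$\left(\left(426 - y{\left(-12 \right)}\right) - 2340\right) + \frac{706}{z - 1449} = \left(\left(426 - - 12 \left(1 - 12\right)\right) - 2340\right) + \frac{706}{1684 - 1449} = \left(\left(426 - \left(-12\right) \left(-11\right)\right) - 2340\right) + \frac{706}{1684 - 1449} = \left(\left(426 - 132\right) - 2340\right) + \frac{706}{235} = \left(\left(426 - 132\right) - 2340\right) + 706 \cdot \frac{1}{235} = \left(294 - 2340\right) + \frac{706}{235} = -2046 + \frac{706}{235} = - \frac{480104}{235}$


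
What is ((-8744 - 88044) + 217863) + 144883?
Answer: 265958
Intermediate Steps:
((-8744 - 88044) + 217863) + 144883 = (-96788 + 217863) + 144883 = 121075 + 144883 = 265958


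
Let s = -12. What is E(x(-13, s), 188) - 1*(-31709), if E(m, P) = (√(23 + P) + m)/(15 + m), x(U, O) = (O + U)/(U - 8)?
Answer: 2156217/68 + 21*√211/340 ≈ 31710.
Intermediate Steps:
x(U, O) = (O + U)/(-8 + U)
E(m, P) = (m + √(23 + P))/(15 + m)
E(x(-13, s), 188) - 1*(-31709) = ((-12 - 13)/(-8 - 13) + √(23 + 188))/(15 + (-12 - 13)/(-8 - 13)) - 1*(-31709) = (-25/(-21) + √211)/(15 - 25/(-21)) + 31709 = (-1/21*(-25) + √211)/(15 - 1/21*(-25)) + 31709 = (25/21 + √211)/(15 + 25/21) + 31709 = (25/21 + √211)/(340/21) + 31709 = 21*(25/21 + √211)/340 + 31709 = (5/68 + 21*√211/340) + 31709 = 2156217/68 + 21*√211/340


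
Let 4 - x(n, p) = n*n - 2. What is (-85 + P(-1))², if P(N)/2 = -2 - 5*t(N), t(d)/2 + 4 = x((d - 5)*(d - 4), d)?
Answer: 319372641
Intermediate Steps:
x(n, p) = 6 - n² (x(n, p) = 4 - (n*n - 2) = 4 - (n² - 2) = 4 - (-2 + n²) = 4 + (2 - n²) = 6 - n²)
t(d) = 4 - 2*(-5 + d)²*(-4 + d)² (t(d) = -8 + 2*(6 - ((d - 5)*(d - 4))²) = -8 + 2*(6 - ((-5 + d)*(-4 + d))²) = -8 + 2*(6 - (-5 + d)²*(-4 + d)²) = -8 + (12 - 2*(-5 + d)²*(-4 + d)²) = 4 - 2*(-5 + d)²*(-4 + d)²)
P(N) = -44 + 20*(20 + N² - 9*N)² (P(N) = 2*(-2 - 5*(4 - 2*(20 + N² - 9*N)²)) = 2*(-2 + (-20 + 10*(20 + N² - 9*N)²)) = 2*(-22 + 10*(20 + N² - 9*N)²) = -44 + 20*(20 + N² - 9*N)²)
(-85 + P(-1))² = (-85 + (-44 + 20*(20 + (-1)² - 9*(-1))²))² = (-85 + (-44 + 20*(20 + 1 + 9)²))² = (-85 + (-44 + 20*30²))² = (-85 + (-44 + 20*900))² = (-85 + (-44 + 18000))² = (-85 + 17956)² = 17871² = 319372641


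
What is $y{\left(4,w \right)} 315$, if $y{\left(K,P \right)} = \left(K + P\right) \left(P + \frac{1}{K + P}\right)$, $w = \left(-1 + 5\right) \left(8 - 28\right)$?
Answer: $1915515$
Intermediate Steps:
$w = -80$ ($w = 4 \left(8 - 28\right) = 4 \left(-20\right) = -80$)
$y{\left(4,w \right)} 315 = \left(1 + \left(-80\right)^{2} + 4 \left(-80\right)\right) 315 = \left(1 + 6400 - 320\right) 315 = 6081 \cdot 315 = 1915515$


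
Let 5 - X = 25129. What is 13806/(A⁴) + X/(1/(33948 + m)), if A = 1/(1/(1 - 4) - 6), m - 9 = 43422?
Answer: -17296717550/9 ≈ -1.9219e+9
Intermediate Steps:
m = 43431 (m = 9 + 43422 = 43431)
X = -25124 (X = 5 - 1*25129 = 5 - 25129 = -25124)
A = -3/19 (A = 1/(1/(-3) - 6) = 1/(-⅓ - 6) = 1/(-19/3) = -3/19 ≈ -0.15789)
13806/(A⁴) + X/(1/(33948 + m)) = 13806/((-3/19)⁴) - 25124/(1/(33948 + 43431)) = 13806/(81/130321) - 25124/(1/77379) = 13806*(130321/81) - 25124/1/77379 = 199912414/9 - 25124*77379 = 199912414/9 - 1944069996 = -17296717550/9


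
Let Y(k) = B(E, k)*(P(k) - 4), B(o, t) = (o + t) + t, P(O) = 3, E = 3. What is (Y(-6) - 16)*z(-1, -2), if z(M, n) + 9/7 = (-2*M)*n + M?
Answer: 44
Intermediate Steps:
z(M, n) = -9/7 + M - 2*M*n (z(M, n) = -9/7 + ((-2*M)*n + M) = -9/7 + (-2*M*n + M) = -9/7 + (M - 2*M*n) = -9/7 + M - 2*M*n)
B(o, t) = o + 2*t
Y(k) = -3 - 2*k (Y(k) = (3 + 2*k)*(3 - 4) = (3 + 2*k)*(-1) = -3 - 2*k)
(Y(-6) - 16)*z(-1, -2) = ((-3 - 2*(-6)) - 16)*(-9/7 - 1 - 2*(-1)*(-2)) = ((-3 + 12) - 16)*(-9/7 - 1 - 4) = (9 - 16)*(-44/7) = -7*(-44/7) = 44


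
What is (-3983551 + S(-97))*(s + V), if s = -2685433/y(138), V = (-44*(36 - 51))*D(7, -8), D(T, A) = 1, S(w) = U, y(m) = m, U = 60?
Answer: 10334581826323/138 ≈ 7.4888e+10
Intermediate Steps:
S(w) = 60
V = 660 (V = -44*(36 - 51)*1 = -44*(-15)*1 = 660*1 = 660)
s = -2685433/138 ≈ -19460.
(-3983551 + S(-97))*(s + V) = (-3983551 + 60)*(-2685433/138 + 660) = -3983491*(-2594353/138) = 10334581826323/138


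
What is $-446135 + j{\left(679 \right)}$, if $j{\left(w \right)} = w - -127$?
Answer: $-445329$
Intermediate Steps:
$j{\left(w \right)} = 127 + w$ ($j{\left(w \right)} = w + 127 = 127 + w$)
$-446135 + j{\left(679 \right)} = -446135 + \left(127 + 679\right) = -446135 + 806 = -445329$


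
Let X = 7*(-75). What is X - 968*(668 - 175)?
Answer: -477749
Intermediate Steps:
X = -525
X - 968*(668 - 175) = -525 - 968*(668 - 175) = -525 - 968*493 = -525 - 477224 = -477749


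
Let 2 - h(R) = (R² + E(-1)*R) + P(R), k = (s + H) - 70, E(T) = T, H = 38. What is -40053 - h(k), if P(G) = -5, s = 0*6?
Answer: -39004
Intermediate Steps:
s = 0
k = -32 (k = (0 + 38) - 70 = 38 - 70 = -32)
h(R) = 7 + R - R² (h(R) = 2 - ((R² - R) - 5) = 2 - (-5 + R² - R) = 2 + (5 + R - R²) = 7 + R - R²)
-40053 - h(k) = -40053 - (7 - 32 - 1*(-32)²) = -40053 - (7 - 32 - 1*1024) = -40053 - (7 - 32 - 1024) = -40053 - 1*(-1049) = -40053 + 1049 = -39004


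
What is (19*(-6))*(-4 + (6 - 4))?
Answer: 228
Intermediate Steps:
(19*(-6))*(-4 + (6 - 4)) = -114*(-4 + 2) = -114*(-2) = 228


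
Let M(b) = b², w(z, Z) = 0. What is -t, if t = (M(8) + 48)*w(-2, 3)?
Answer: 0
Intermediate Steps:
t = 0 (t = (8² + 48)*0 = (64 + 48)*0 = 112*0 = 0)
-t = -1*0 = 0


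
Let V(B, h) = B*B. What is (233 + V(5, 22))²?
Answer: 66564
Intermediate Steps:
V(B, h) = B²
(233 + V(5, 22))² = (233 + 5²)² = (233 + 25)² = 258² = 66564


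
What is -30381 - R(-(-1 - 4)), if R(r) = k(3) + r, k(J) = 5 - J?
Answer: -30388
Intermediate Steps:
R(r) = 2 + r (R(r) = (5 - 1*3) + r = (5 - 3) + r = 2 + r)
-30381 - R(-(-1 - 4)) = -30381 - (2 - (-1 - 4)) = -30381 - (2 - 1*(-5)) = -30381 - (2 + 5) = -30381 - 1*7 = -30381 - 7 = -30388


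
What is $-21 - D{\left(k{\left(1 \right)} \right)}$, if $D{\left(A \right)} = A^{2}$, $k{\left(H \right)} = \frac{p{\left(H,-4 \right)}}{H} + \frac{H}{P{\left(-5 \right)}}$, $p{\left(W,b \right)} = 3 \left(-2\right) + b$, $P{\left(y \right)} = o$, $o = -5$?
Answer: $- \frac{3126}{25} \approx -125.04$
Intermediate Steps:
$P{\left(y \right)} = -5$
$p{\left(W,b \right)} = -6 + b$
$k{\left(H \right)} = - \frac{10}{H} - \frac{H}{5}$ ($k{\left(H \right)} = \frac{-6 - 4}{H} + \frac{H}{-5} = - \frac{10}{H} + H \left(- \frac{1}{5}\right) = - \frac{10}{H} - \frac{H}{5}$)
$-21 - D{\left(k{\left(1 \right)} \right)} = -21 - \left(- \frac{10}{1} - \frac{1}{5}\right)^{2} = -21 - \left(\left(-10\right) 1 - \frac{1}{5}\right)^{2} = -21 - \left(-10 - \frac{1}{5}\right)^{2} = -21 - \left(- \frac{51}{5}\right)^{2} = -21 - \frac{2601}{25} = - \frac{3126}{25}$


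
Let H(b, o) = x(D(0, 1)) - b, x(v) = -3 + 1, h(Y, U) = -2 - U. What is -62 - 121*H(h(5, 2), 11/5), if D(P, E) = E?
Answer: -304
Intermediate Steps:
x(v) = -2
H(b, o) = -2 - b
-62 - 121*H(h(5, 2), 11/5) = -62 - 121*(-2 - (-2 - 1*2)) = -62 - 121*(-2 - (-2 - 2)) = -62 - 121*(-2 - 1*(-4)) = -62 - 121*(-2 + 4) = -62 - 121*2 = -62 - 242 = -304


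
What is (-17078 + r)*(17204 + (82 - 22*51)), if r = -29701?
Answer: -756135756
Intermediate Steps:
(-17078 + r)*(17204 + (82 - 22*51)) = (-17078 - 29701)*(17204 + (82 - 22*51)) = -46779*(17204 + (82 - 1122)) = -46779*(17204 - 1040) = -46779*16164 = -756135756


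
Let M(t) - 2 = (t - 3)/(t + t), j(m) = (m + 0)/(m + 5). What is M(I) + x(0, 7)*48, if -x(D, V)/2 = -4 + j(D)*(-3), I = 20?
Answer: 15457/40 ≈ 386.42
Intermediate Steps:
j(m) = m/(5 + m)
x(D, V) = 8 + 6*D/(5 + D) (x(D, V) = -2*(-4 + (D/(5 + D))*(-3)) = -2*(-4 - 3*D/(5 + D)) = 8 + 6*D/(5 + D))
M(t) = 2 + (-3 + t)/(2*t) (M(t) = 2 + (t - 3)/(t + t) = 2 + (-3 + t)/((2*t)) = 2 + (-3 + t)*(1/(2*t)) = 2 + (-3 + t)/(2*t))
M(I) + x(0, 7)*48 = (½)*(-3 + 5*20)/20 + (2*(20 + 7*0)/(5 + 0))*48 = (½)*(1/20)*(-3 + 100) + (2*(20 + 0)/5)*48 = (½)*(1/20)*97 + (2*(⅕)*20)*48 = 97/40 + 8*48 = 97/40 + 384 = 15457/40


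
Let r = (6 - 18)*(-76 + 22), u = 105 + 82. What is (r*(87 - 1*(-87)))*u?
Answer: 21084624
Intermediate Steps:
u = 187
r = 648 (r = -12*(-54) = 648)
(r*(87 - 1*(-87)))*u = (648*(87 - 1*(-87)))*187 = (648*(87 + 87))*187 = (648*174)*187 = 112752*187 = 21084624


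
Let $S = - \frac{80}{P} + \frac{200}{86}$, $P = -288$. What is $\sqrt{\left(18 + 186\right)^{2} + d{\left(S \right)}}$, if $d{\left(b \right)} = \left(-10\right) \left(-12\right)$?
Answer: $2 \sqrt{10434} \approx 204.29$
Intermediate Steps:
$S = \frac{2015}{774}$ ($S = - \frac{80}{-288} + \frac{200}{86} = \left(-80\right) \left(- \frac{1}{288}\right) + 200 \cdot \frac{1}{86} = \frac{5}{18} + \frac{100}{43} = \frac{2015}{774} \approx 2.6034$)
$d{\left(b \right)} = 120$
$\sqrt{\left(18 + 186\right)^{2} + d{\left(S \right)}} = \sqrt{\left(18 + 186\right)^{2} + 120} = \sqrt{204^{2} + 120} = \sqrt{41616 + 120} = \sqrt{41736} = 2 \sqrt{10434}$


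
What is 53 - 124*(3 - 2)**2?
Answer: -71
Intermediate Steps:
53 - 124*(3 - 2)**2 = 53 - 124*1**2 = 53 - 124*1 = 53 - 124 = -71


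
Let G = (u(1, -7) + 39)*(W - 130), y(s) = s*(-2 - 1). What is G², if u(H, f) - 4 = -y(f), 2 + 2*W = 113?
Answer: 2686321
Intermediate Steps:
W = 111/2 (W = -1 + (½)*113 = -1 + 113/2 = 111/2 ≈ 55.500)
y(s) = -3*s (y(s) = s*(-3) = -3*s)
u(H, f) = 4 + 3*f (u(H, f) = 4 - (-3)*f = 4 + 3*f)
G = -1639 (G = ((4 + 3*(-7)) + 39)*(111/2 - 130) = ((4 - 21) + 39)*(-149/2) = (-17 + 39)*(-149/2) = 22*(-149/2) = -1639)
G² = (-1639)² = 2686321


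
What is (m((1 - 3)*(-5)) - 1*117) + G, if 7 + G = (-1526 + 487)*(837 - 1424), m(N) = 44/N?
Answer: 3048867/5 ≈ 6.0977e+5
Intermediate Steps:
G = 609886 (G = -7 + (-1526 + 487)*(837 - 1424) = -7 - 1039*(-587) = -7 + 609893 = 609886)
(m((1 - 3)*(-5)) - 1*117) + G = (44/(((1 - 3)*(-5))) - 1*117) + 609886 = (44/((-2*(-5))) - 117) + 609886 = (44/10 - 117) + 609886 = (44*(1/10) - 117) + 609886 = (22/5 - 117) + 609886 = -563/5 + 609886 = 3048867/5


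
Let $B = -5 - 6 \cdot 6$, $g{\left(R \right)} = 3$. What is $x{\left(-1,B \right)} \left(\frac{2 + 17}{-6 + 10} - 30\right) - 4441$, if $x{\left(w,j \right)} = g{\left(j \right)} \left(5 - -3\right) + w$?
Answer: $- \frac{20087}{4} \approx -5021.8$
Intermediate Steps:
$B = -41$ ($B = -5 - 36 = -41$)
$x{\left(w,j \right)} = 24 + w$ ($x{\left(w,j \right)} = 3 \left(5 - -3\right) + w = 3 \left(5 + 3\right) + w = 3 \cdot 8 + w = 24 + w$)
$x{\left(-1,B \right)} \left(\frac{2 + 17}{-6 + 10} - 30\right) - 4441 = \left(24 - 1\right) \left(\frac{2 + 17}{-6 + 10} - 30\right) - 4441 = 23 \left(\frac{19}{4} - 30\right) - 4441 = 23 \left(- \frac{101}{4}\right) - 4441 = - \frac{2323}{4} - 4441 = - \frac{20087}{4}$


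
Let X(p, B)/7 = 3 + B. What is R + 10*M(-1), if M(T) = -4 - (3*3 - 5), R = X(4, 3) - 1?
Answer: -39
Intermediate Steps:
X(p, B) = 21 + 7*B (X(p, B) = 7*(3 + B) = 21 + 7*B)
R = 41 (R = (21 + 7*3) - 1 = (21 + 21) - 1 = 42 - 1 = 41)
M(T) = -8 (M(T) = -4 - (9 - 5) = -4 - 1*4 = -4 - 4 = -8)
R + 10*M(-1) = 41 + 10*(-8) = 41 - 80 = -39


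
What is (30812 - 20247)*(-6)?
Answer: -63390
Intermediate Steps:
(30812 - 20247)*(-6) = 10565*(-6) = -63390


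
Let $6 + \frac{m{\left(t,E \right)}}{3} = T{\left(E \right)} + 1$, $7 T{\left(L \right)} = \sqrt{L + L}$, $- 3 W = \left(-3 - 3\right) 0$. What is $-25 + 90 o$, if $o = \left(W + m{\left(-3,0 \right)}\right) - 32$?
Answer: $-4255$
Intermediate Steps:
$W = 0$ ($W = - \frac{\left(-3 - 3\right) 0}{3} = - \frac{\left(-6\right) 0}{3} = \left(- \frac{1}{3}\right) 0 = 0$)
$T{\left(L \right)} = \frac{\sqrt{2} \sqrt{L}}{7}$ ($T{\left(L \right)} = \frac{\sqrt{L + L}}{7} = \frac{\sqrt{2 L}}{7} = \frac{\sqrt{2} \sqrt{L}}{7}$)
$m{\left(t,E \right)} = -15 + \frac{3 \sqrt{2} \sqrt{E}}{7}$ ($m{\left(t,E \right)} = -18 + 3 \left(\frac{\sqrt{2} \sqrt{E}}{7} + 1\right) = -18 + 3 \left(1 + \frac{\sqrt{2} \sqrt{E}}{7}\right) = -18 + \left(3 + \frac{3 \sqrt{2} \sqrt{E}}{7}\right) = -15 + \frac{3 \sqrt{2} \sqrt{E}}{7}$)
$o = -47$ ($o = \left(0 - \left(15 - \frac{3 \sqrt{2} \sqrt{0}}{7}\right)\right) - 32 = \left(0 - \left(15 - \frac{3}{7} \sqrt{2} \cdot 0\right)\right) - 32 = \left(0 + \left(-15 + 0\right)\right) - 32 = \left(0 - 15\right) - 32 = -15 - 32 = -47$)
$-25 + 90 o = -25 + 90 \left(-47\right) = -25 - 4230 = -4255$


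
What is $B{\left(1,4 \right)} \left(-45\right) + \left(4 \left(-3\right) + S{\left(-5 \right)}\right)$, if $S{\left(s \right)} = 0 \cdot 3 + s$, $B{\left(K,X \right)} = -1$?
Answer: $28$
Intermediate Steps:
$S{\left(s \right)} = s$ ($S{\left(s \right)} = 0 + s = s$)
$B{\left(1,4 \right)} \left(-45\right) + \left(4 \left(-3\right) + S{\left(-5 \right)}\right) = \left(-1\right) \left(-45\right) + \left(4 \left(-3\right) - 5\right) = 45 - 17 = 28$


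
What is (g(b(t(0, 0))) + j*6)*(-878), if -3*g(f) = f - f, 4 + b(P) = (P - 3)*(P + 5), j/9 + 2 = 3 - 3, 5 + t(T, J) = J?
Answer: 94824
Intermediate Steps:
t(T, J) = -5 + J
j = -18 (j = -18 + 9*(3 - 3) = -18 + 9*0 = -18 + 0 = -18)
b(P) = -4 + (-3 + P)*(5 + P) (b(P) = -4 + (P - 3)*(P + 5) = -4 + (-3 + P)*(5 + P))
g(f) = 0 (g(f) = -(f - f)/3 = -1/3*0 = 0)
(g(b(t(0, 0))) + j*6)*(-878) = (0 - 18*6)*(-878) = (0 - 108)*(-878) = -108*(-878) = 94824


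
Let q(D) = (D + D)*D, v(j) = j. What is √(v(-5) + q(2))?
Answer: √3 ≈ 1.7320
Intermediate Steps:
q(D) = 2*D² (q(D) = (2*D)*D = 2*D²)
√(v(-5) + q(2)) = √(-5 + 2*2²) = √(-5 + 2*4) = √(-5 + 8) = √3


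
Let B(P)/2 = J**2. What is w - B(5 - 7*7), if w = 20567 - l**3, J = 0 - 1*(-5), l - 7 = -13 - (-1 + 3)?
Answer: 21029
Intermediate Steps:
l = -8 (l = 7 + (-13 - (-1 + 3)) = 7 + (-13 - 1*2) = 7 + (-13 - 2) = 7 - 15 = -8)
J = 5 (J = 0 + 5 = 5)
w = 21079 (w = 20567 - 1*(-8)**3 = 20567 - 1*(-512) = 20567 + 512 = 21079)
B(P) = 50 (B(P) = 2*5**2 = 2*25 = 50)
w - B(5 - 7*7) = 21079 - 1*50 = 21079 - 50 = 21029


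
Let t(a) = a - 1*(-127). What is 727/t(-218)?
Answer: -727/91 ≈ -7.9890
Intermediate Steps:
t(a) = 127 + a (t(a) = a + 127 = 127 + a)
727/t(-218) = 727/(127 - 218) = 727/(-91) = 727*(-1/91) = -727/91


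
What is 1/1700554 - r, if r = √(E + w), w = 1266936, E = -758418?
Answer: 1/1700554 - 9*√6278 ≈ -713.10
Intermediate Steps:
r = 9*√6278 (r = √(-758418 + 1266936) = √508518 = 9*√6278 ≈ 713.10)
1/1700554 - r = 1/1700554 - 9*√6278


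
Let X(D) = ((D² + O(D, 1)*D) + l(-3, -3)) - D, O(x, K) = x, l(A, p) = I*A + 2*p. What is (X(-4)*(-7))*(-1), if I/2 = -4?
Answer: 378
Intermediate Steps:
I = -8 (I = 2*(-4) = -8)
l(A, p) = -8*A + 2*p
X(D) = 18 - D + 2*D² (X(D) = ((D² + D*D) + (-8*(-3) + 2*(-3))) - D = ((D² + D²) + (24 - 6)) - D = (2*D² + 18) - D = (18 + 2*D²) - D = 18 - D + 2*D²)
(X(-4)*(-7))*(-1) = ((18 - 1*(-4) + 2*(-4)²)*(-7))*(-1) = ((18 + 4 + 2*16)*(-7))*(-1) = ((18 + 4 + 32)*(-7))*(-1) = (54*(-7))*(-1) = -378*(-1) = 378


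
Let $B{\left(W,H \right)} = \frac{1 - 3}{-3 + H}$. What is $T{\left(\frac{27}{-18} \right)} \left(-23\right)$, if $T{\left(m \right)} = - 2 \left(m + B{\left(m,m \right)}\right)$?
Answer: $- \frac{437}{9} \approx -48.556$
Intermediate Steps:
$B{\left(W,H \right)} = - \frac{2}{-3 + H}$
$T{\left(m \right)} = - 2 m + \frac{4}{-3 + m}$ ($T{\left(m \right)} = - 2 \left(m - \frac{2}{-3 + m}\right) = - 2 m + \frac{4}{-3 + m}$)
$T{\left(\frac{27}{-18} \right)} \left(-23\right) = \frac{2 \left(2 - \frac{27}{-18} \left(-3 + \frac{27}{-18}\right)\right)}{-3 + \frac{27}{-18}} \left(-23\right) = \frac{2 \left(2 - 27 \left(- \frac{1}{18}\right) \left(-3 + 27 \left(- \frac{1}{18}\right)\right)\right)}{-3 + 27 \left(- \frac{1}{18}\right)} \left(-23\right) = \frac{2 \left(2 - - \frac{3 \left(-3 - \frac{3}{2}\right)}{2}\right)}{-3 - \frac{3}{2}} \left(-23\right) = \frac{2 \left(2 - \left(- \frac{3}{2}\right) \left(- \frac{9}{2}\right)\right)}{- \frac{9}{2}} \left(-23\right) = 2 \left(- \frac{2}{9}\right) \left(2 - \frac{27}{4}\right) \left(-23\right) = 2 \left(- \frac{2}{9}\right) \left(- \frac{19}{4}\right) \left(-23\right) = \frac{19}{9} \left(-23\right) = - \frac{437}{9}$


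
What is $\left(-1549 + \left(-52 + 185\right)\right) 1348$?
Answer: $-1908768$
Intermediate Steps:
$\left(-1549 + \left(-52 + 185\right)\right) 1348 = \left(-1549 + 133\right) 1348 = \left(-1416\right) 1348 = -1908768$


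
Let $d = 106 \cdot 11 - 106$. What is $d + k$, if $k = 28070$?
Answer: $29130$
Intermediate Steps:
$d = 1060$ ($d = 1166 - 106 = 1060$)
$d + k = 1060 + 28070 = 29130$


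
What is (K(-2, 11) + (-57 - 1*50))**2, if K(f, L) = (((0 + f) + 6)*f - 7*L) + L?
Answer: 32761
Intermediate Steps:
K(f, L) = -6*L + f*(6 + f) (K(f, L) = ((f + 6)*f - 7*L) + L = ((6 + f)*f - 7*L) + L = (f*(6 + f) - 7*L) + L = (-7*L + f*(6 + f)) + L = -6*L + f*(6 + f))
(K(-2, 11) + (-57 - 1*50))**2 = (((-2)**2 - 6*11 + 6*(-2)) + (-57 - 1*50))**2 = ((4 - 66 - 12) + (-57 - 50))**2 = (-74 - 107)**2 = (-181)**2 = 32761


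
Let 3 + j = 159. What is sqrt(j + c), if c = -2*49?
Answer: sqrt(58) ≈ 7.6158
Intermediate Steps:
c = -98
j = 156 (j = -3 + 159 = 156)
sqrt(j + c) = sqrt(156 - 98) = sqrt(58)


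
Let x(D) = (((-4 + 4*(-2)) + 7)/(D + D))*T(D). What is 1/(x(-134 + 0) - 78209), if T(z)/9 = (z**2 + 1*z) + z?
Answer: -1/75239 ≈ -1.3291e-5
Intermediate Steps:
T(z) = 9*z**2 + 18*z (T(z) = 9*((z**2 + 1*z) + z) = 9*((z**2 + z) + z) = 9*((z + z**2) + z) = 9*(z**2 + 2*z) = 9*z**2 + 18*z)
x(D) = -45 - 45*D/2 (x(D) = (((-4 + 4*(-2)) + 7)/(D + D))*(9*D*(2 + D)) = (((-4 - 8) + 7)/((2*D)))*(9*D*(2 + D)) = ((-12 + 7)*(1/(2*D)))*(9*D*(2 + D)) = (-5/(2*D))*(9*D*(2 + D)) = -45 - 45*D/2)
1/(x(-134 + 0) - 78209) = 1/((-45 - 45*(-134 + 0)/2) - 78209) = 1/((-45 - 45/2*(-134)) - 78209) = 1/((-45 + 3015) - 78209) = 1/(2970 - 78209) = 1/(-75239) = -1/75239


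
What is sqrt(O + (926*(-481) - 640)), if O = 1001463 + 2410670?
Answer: sqrt(2966087) ≈ 1722.2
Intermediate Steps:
O = 3412133
sqrt(O + (926*(-481) - 640)) = sqrt(3412133 + (926*(-481) - 640)) = sqrt(3412133 + (-445406 - 640)) = sqrt(3412133 - 446046) = sqrt(2966087)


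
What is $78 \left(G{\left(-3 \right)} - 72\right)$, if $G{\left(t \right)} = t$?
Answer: $-5850$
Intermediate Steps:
$78 \left(G{\left(-3 \right)} - 72\right) = 78 \left(-3 - 72\right) = 78 \left(-75\right) = -5850$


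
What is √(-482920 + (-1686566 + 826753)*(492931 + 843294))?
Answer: I*√1148904108845 ≈ 1.0719e+6*I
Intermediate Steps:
√(-482920 + (-1686566 + 826753)*(492931 + 843294)) = √(-482920 - 859813*1336225) = √(-482920 - 1148903625925) = √(-1148904108845) = I*√1148904108845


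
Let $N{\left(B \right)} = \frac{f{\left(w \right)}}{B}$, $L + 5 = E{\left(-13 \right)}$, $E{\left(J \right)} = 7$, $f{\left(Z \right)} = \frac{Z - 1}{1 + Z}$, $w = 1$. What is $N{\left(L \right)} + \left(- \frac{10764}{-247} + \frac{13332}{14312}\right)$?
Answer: $\frac{3025911}{67982} \approx 44.51$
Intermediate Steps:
$f{\left(Z \right)} = \frac{-1 + Z}{1 + Z}$
$L = 2$ ($L = -5 + 7 = 2$)
$N{\left(B \right)} = 0$ ($N{\left(B \right)} = \frac{\frac{1}{1 + 1} \left(-1 + 1\right)}{B} = \frac{\frac{1}{2} \cdot 0}{B} = \frac{0}{B} = 0$)
$N{\left(L \right)} + \left(- \frac{10764}{-247} + \frac{13332}{14312}\right) = 0 + \left(- \frac{10764}{-247} + \frac{13332}{14312}\right) = 0 + \left(\left(-10764\right) \left(- \frac{1}{247}\right) + 13332 \cdot \frac{1}{14312}\right) = 0 + \left(\frac{828}{19} + \frac{3333}{3578}\right) = 0 + \frac{3025911}{67982} = \frac{3025911}{67982}$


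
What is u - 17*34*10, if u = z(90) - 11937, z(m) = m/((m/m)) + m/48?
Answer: -141001/8 ≈ -17625.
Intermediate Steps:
z(m) = 49*m/48 (z(m) = m/1 + m*(1/48) = m*1 + m/48 = m + m/48 = 49*m/48)
u = -94761/8 (u = (49/48)*90 - 11937 = 735/8 - 11937 = -94761/8 ≈ -11845.)
u - 17*34*10 = -94761/8 - 17*34*10 = -94761/8 - 578*10 = -94761/8 - 1*5780 = -94761/8 - 5780 = -141001/8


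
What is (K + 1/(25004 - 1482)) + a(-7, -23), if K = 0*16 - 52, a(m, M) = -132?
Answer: -4328047/23522 ≈ -184.00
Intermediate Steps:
K = -52 (K = 0 - 52 = -52)
(K + 1/(25004 - 1482)) + a(-7, -23) = (-52 + 1/(25004 - 1482)) - 132 = (-52 + 1/23522) - 132 = -1223143/23522 - 132 = -4328047/23522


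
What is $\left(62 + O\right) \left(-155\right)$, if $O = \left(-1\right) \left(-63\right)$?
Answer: $-19375$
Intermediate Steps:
$O = 63$
$\left(62 + O\right) \left(-155\right) = \left(62 + 63\right) \left(-155\right) = 125 \left(-155\right) = -19375$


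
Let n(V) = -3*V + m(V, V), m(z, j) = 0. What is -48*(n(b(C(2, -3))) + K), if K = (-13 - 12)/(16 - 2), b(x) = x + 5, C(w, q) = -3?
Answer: 2616/7 ≈ 373.71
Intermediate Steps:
b(x) = 5 + x
n(V) = -3*V (n(V) = -3*V + 0 = -3*V)
K = -25/14 ≈ -1.7857
-48*(n(b(C(2, -3))) + K) = -48*(-3*(5 - 3) - 25/14) = -48*(-3*2 - 25/14) = -48*(-6 - 25/14) = -48*(-109/14) = 2616/7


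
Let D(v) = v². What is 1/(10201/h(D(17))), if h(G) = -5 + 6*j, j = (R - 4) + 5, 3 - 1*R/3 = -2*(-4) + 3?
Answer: -143/10201 ≈ -0.014018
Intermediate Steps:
R = -24 (R = 9 - 3*(-2*(-4) + 3) = 9 - 3*(8 + 3) = 9 - 3*11 = 9 - 33 = -24)
j = -23 (j = (-24 - 4) + 5 = -28 + 5 = -23)
h(G) = -143 (h(G) = -5 + 6*(-23) = -5 - 138 = -143)
1/(10201/h(D(17))) = 1/(10201/(-143)) = 1/(10201*(-1/143)) = 1/(-10201/143) = -143/10201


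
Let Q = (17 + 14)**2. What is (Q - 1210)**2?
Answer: 62001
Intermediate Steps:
Q = 961 (Q = 31**2 = 961)
(Q - 1210)**2 = (961 - 1210)**2 = (-249)**2 = 62001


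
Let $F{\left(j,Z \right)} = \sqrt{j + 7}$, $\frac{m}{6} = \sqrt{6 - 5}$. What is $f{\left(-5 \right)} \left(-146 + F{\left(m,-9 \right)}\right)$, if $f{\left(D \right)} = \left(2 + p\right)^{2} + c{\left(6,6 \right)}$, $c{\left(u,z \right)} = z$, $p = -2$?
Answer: $-876 + 6 \sqrt{13} \approx -854.37$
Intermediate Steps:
$m = 6$ ($m = 6 \sqrt{6 - 5} = 6 \sqrt{1} = 6 \cdot 1 = 6$)
$F{\left(j,Z \right)} = \sqrt{7 + j}$
$f{\left(D \right)} = 6$ ($f{\left(D \right)} = \left(2 - 2\right)^{2} + 6 = 0^{2} + 6 = 0 + 6 = 6$)
$f{\left(-5 \right)} \left(-146 + F{\left(m,-9 \right)}\right) = 6 \left(-146 + \sqrt{7 + 6}\right) = 6 \left(-146 + \sqrt{13}\right) = -876 + 6 \sqrt{13}$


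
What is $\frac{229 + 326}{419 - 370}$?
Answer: $\frac{555}{49} \approx 11.327$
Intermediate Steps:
$\frac{229 + 326}{419 - 370} = \frac{555}{49}$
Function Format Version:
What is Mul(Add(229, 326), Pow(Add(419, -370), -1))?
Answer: Rational(555, 49) ≈ 11.327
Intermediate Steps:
Mul(Add(229, 326), Pow(Add(419, -370), -1)) = Mul(555, Pow(49, -1)) = Mul(555, Rational(1, 49)) = Rational(555, 49)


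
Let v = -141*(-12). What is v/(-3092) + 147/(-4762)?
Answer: -2127957/3681026 ≈ -0.57809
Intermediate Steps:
v = 1692
v/(-3092) + 147/(-4762) = 1692/(-3092) + 147/(-4762) = 1692*(-1/3092) + 147*(-1/4762) = -423/773 - 147/4762 = -2127957/3681026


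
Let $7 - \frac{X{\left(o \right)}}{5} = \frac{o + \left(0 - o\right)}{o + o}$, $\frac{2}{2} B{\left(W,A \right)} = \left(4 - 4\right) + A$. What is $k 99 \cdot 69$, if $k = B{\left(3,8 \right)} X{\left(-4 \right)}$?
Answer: $1912680$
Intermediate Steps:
$B{\left(W,A \right)} = A$ ($B{\left(W,A \right)} = \left(4 - 4\right) + A = 0 + A = A$)
$X{\left(o \right)} = 35$ ($X{\left(o \right)} = 35 - 5 \frac{o + \left(0 - o\right)}{o + o} = 35 - 5 \frac{o - o}{2 o} = 35 - 5 \cdot 0 \frac{1}{2 o} = 35 - 0 = 35 + 0 = 35$)
$k = 280$ ($k = 8 \cdot 35 = 280$)
$k 99 \cdot 69 = 280 \cdot 99 \cdot 69 = 27720 \cdot 69 = 1912680$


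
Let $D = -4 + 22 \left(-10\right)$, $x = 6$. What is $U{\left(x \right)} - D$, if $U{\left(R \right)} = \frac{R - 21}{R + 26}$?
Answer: $\frac{7153}{32} \approx 223.53$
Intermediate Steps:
$U{\left(R \right)} = \frac{-21 + R}{26 + R}$
$D = -224$ ($D = -4 - 220 = -224$)
$U{\left(x \right)} - D = \frac{-21 + 6}{26 + 6} - -224 = \frac{1}{32} \left(-15\right) + 224 = - \frac{15}{32} + 224 = \frac{7153}{32}$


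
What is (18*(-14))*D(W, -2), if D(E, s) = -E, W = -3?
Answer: -756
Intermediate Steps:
(18*(-14))*D(W, -2) = (18*(-14))*(-1*(-3)) = -252*3 = -756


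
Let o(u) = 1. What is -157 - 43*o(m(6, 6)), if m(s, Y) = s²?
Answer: -200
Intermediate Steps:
-157 - 43*o(m(6, 6)) = -157 - 43*1 = -157 - 43 = -200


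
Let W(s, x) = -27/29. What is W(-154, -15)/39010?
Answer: -27/1131290 ≈ -2.3867e-5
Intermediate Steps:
W(s, x) = -27/29 (W(s, x) = -27*1/29 = -27/29)
W(-154, -15)/39010 = -27/29/39010 = -27/29*1/39010 = -27/1131290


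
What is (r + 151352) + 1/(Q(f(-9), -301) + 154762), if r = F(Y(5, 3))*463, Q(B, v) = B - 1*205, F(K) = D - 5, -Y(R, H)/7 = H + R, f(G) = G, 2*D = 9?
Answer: 23355371035/154548 ≈ 1.5112e+5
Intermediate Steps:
D = 9/2 (D = (½)*9 = 9/2 ≈ 4.5000)
Y(R, H) = -7*H - 7*R (Y(R, H) = -7*(H + R) = -7*H - 7*R)
F(K) = -½ (F(K) = 9/2 - 5 = -½)
Q(B, v) = -205 + B (Q(B, v) = B - 205 = -205 + B)
r = -463/2 (r = -½*463 = -463/2 ≈ -231.50)
(r + 151352) + 1/(Q(f(-9), -301) + 154762) = (-463/2 + 151352) + 1/((-205 - 9) + 154762) = 302241/2 + 1/(-214 + 154762) = 302241/2 + 1/154548 = 23355371035/154548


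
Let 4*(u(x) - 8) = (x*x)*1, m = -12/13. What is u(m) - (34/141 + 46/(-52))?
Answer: 422083/47658 ≈ 8.8565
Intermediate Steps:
m = -12/13 (m = -12*1/13 = -12/13 ≈ -0.92308)
u(x) = 8 + x**2/4 (u(x) = 8 + ((x*x)*1)/4 = 8 + (x**2*1)/4 = 8 + x**2/4)
u(m) - (34/141 + 46/(-52)) = (8 + (-12/13)**2/4) - (34/141 + 46/(-52)) = (8 + (1/4)*(144/169)) - (34*(1/141) + 46*(-1/52)) = (8 + 36/169) - (34/141 - 23/26) = 1388/169 - 1*(-2359/3666) = 1388/169 + 2359/3666 = 422083/47658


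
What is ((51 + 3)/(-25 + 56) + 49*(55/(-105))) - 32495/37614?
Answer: -28904395/1166034 ≈ -24.789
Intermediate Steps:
((51 + 3)/(-25 + 56) + 49*(55/(-105))) - 32495/37614 = (54/31 + 49*(55*(-1/105))) - 32495*1/37614 = (54*(1/31) + 49*(-11/21)) - 32495/37614 = (54/31 - 77/3) - 32495/37614 = -2225/93 - 32495/37614 = -28904395/1166034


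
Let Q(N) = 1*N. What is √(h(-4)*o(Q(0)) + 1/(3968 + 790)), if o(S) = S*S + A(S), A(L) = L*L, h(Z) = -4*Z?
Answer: √4758/4758 ≈ 0.014497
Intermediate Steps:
Q(N) = N
A(L) = L²
o(S) = 2*S² (o(S) = S*S + S² = S² + S² = 2*S²)
√(h(-4)*o(Q(0)) + 1/(3968 + 790)) = √((-4*(-4))*(2*0²) + 1/(3968 + 790)) = √(16*(2*0) + 1/4758) = √(16*0 + 1/4758) = √(0 + 1/4758) = √(1/4758) = √4758/4758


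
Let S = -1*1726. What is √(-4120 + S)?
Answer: I*√5846 ≈ 76.459*I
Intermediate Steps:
S = -1726
√(-4120 + S) = √(-4120 - 1726) = √(-5846) = I*√5846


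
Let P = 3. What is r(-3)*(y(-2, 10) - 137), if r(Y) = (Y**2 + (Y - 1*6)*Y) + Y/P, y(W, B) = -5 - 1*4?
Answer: -5110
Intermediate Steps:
y(W, B) = -9 (y(W, B) = -5 - 4 = -9)
r(Y) = Y**2 + Y/3 + Y*(-6 + Y) (r(Y) = (Y**2 + (Y - 1*6)*Y) + Y/3 = (Y**2 + (Y - 6)*Y) + Y*(1/3) = (Y**2 + (-6 + Y)*Y) + Y/3 = (Y**2 + Y*(-6 + Y)) + Y/3 = Y**2 + Y/3 + Y*(-6 + Y))
r(-3)*(y(-2, 10) - 137) = ((1/3)*(-3)*(-17 + 6*(-3)))*(-9 - 137) = ((1/3)*(-3)*(-17 - 18))*(-146) = ((1/3)*(-3)*(-35))*(-146) = 35*(-146) = -5110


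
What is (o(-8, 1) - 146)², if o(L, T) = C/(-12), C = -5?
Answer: 3052009/144 ≈ 21195.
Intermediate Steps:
o(L, T) = 5/12 (o(L, T) = -5/(-12) = -5*(-1/12) = 5/12)
(o(-8, 1) - 146)² = (5/12 - 146)² = (-1747/12)² = 3052009/144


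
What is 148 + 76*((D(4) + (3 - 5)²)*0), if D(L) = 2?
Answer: 148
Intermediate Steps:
148 + 76*((D(4) + (3 - 5)²)*0) = 148 + 76*((2 + (3 - 5)²)*0) = 148 + 76*((2 + (-2)²)*0) = 148 + 76*((2 + 4)*0) = 148 + 76*(6*0) = 148 + 76*0 = 148 + 0 = 148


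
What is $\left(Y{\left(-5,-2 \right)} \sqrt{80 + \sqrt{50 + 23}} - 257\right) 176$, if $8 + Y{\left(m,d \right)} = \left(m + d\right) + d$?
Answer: $-45232 - 2992 \sqrt{80 + \sqrt{73}} \approx -73386.0$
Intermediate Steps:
$Y{\left(m,d \right)} = -8 + m + 2 d$ ($Y{\left(m,d \right)} = -8 + \left(\left(m + d\right) + d\right) = -8 + \left(\left(d + m\right) + d\right) = -8 + \left(m + 2 d\right) = -8 + m + 2 d$)
$\left(Y{\left(-5,-2 \right)} \sqrt{80 + \sqrt{50 + 23}} - 257\right) 176 = \left(\left(-8 - 5 + 2 \left(-2\right)\right) \sqrt{80 + \sqrt{50 + 23}} - 257\right) 176 = \left(\left(-8 - 5 - 4\right) \sqrt{80 + \sqrt{73}} - 257\right) 176 = \left(- 17 \sqrt{80 + \sqrt{73}} - 257\right) 176 = \left(-257 - 17 \sqrt{80 + \sqrt{73}}\right) 176 = -45232 - 2992 \sqrt{80 + \sqrt{73}}$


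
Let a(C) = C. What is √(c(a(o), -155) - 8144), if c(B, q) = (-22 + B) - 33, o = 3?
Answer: 2*I*√2049 ≈ 90.532*I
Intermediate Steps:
c(B, q) = -55 + B
√(c(a(o), -155) - 8144) = √((-55 + 3) - 8144) = √(-52 - 8144) = √(-8196) = 2*I*√2049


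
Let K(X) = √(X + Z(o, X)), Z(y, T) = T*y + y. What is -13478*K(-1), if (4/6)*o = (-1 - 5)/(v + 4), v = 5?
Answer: -13478*I ≈ -13478.0*I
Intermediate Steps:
o = -1 (o = 3*((-1 - 5)/(5 + 4))/2 = 3*(-6/9)/2 = 3*(-6*⅑)/2 = (3/2)*(-⅔) = -1)
Z(y, T) = y + T*y
K(X) = I (K(X) = √(X - (1 + X)) = √(X + (-1 - X)) = √(-1) = I)
-13478*K(-1) = -13478*I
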